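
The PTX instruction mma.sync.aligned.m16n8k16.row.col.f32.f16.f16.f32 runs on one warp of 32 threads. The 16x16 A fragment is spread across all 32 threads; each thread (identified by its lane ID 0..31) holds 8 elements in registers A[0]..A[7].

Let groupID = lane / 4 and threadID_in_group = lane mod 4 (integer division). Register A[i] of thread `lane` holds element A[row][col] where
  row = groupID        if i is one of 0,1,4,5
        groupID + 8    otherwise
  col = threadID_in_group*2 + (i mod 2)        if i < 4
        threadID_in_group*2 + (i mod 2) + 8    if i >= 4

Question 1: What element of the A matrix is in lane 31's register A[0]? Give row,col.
7,6

31: gr=7,th=3
[0] (7+0,3*2+0+0) = (7,6)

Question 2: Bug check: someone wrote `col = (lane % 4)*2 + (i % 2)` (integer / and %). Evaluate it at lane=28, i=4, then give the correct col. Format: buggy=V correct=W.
`(lane % 4)*2 + (i % 2)`[28,4]->0
lane 28->28/4=7, 28 mod 4=0
i=4  r:7+0->7  c:2·0+0+8->8
col: 0 vs 8

buggy=0 correct=8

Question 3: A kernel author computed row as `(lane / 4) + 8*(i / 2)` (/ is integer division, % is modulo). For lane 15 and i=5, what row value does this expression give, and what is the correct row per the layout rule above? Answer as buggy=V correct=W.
`(lane / 4) + 8*(i / 2)`[15,5]->19
15: gid=3,tid=3
[5] (3+0,3*2+1+8) = (3,15)
row: 19 vs 3

buggy=19 correct=3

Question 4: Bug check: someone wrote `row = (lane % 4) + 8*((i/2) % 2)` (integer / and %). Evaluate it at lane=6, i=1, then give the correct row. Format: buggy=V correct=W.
`(lane % 4) + 8*((i/2) % 2)`[6,1]->2
6: gid=1,tid=2
[1] (1+0,2*2+1+0) = (1,5)
row: 2 vs 1

buggy=2 correct=1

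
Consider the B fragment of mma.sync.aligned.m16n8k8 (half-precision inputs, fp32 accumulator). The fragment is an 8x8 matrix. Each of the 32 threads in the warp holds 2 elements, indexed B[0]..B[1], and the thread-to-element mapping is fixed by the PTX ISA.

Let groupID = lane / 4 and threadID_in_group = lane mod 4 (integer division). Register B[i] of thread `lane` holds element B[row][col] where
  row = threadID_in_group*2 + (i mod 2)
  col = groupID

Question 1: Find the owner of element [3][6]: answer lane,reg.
c=6⇒gr=6  r=3⇒th=1,odd=1
L=6*4+1=25  i=1=1

25,1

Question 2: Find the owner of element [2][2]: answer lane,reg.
9,0

c: 2->gid=2  r: 2->tid=1,i&1=0
L=2*4+1=9  i=0=0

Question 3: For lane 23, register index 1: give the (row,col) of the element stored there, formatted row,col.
7,5

L=23→G=23>>2=5, T=23&3=3
[1]→row 3·2+1=7  col G=5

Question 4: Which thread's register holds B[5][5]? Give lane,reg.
c=5⇒gr=5  r=5⇒th=2,odd=1
L=5*4+2=22  i=1=1

22,1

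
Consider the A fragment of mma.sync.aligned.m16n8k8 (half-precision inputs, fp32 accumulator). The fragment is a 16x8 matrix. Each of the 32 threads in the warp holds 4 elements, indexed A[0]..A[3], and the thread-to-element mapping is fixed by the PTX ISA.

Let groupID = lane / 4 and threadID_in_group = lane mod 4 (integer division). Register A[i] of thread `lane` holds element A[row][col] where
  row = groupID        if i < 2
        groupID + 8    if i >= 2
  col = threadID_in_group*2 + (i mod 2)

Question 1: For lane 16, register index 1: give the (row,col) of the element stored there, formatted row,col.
4,1

lane 16: gid=4 (16/4), tid=0 (16%4)
i=1: r=4+0=4, c=0*2+1=1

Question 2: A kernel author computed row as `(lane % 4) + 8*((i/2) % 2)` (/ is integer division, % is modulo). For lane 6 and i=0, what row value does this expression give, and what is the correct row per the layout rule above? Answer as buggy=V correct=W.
`(lane % 4) + 8*((i/2) % 2)`[6,0]->2
lane 6: gid=1 (6/4), tid=2 (6%4)
i=0: r=1+0=1, c=2*2+0=4
row: 2 vs 1

buggy=2 correct=1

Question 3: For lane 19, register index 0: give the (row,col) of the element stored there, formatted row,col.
L=19->gid=19>>2=4, tid=19&3=3
[0]->row 4+0=4  col 3·2+0=6

4,6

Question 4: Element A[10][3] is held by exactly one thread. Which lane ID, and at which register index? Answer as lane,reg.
r: 10->gid=2,r8=1  c: 3->tid=1,i&1=1
L=2*4+1=9  i=1*2+1=3

9,3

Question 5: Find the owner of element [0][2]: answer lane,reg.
r: 0->gid=0,r8=0  c: 2->tid=1,i&1=0
L=0*4+1=1  i=0*2+0=0

1,0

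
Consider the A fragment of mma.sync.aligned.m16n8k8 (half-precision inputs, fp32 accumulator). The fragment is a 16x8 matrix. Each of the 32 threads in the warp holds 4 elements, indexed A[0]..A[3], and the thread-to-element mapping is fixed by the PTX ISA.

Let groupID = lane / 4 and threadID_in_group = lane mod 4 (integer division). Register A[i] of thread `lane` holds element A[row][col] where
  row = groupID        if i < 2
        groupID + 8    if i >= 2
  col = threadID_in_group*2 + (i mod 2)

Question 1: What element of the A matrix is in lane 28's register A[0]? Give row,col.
7,0

lane 28⇒28/4=7, 28 mod 4=0
i=0  r:7+0⇒7  c:2·0+0⇒0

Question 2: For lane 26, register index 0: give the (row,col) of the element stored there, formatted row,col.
lane 26: grp=6 (26/4), tig=2 (26%4)
i=0: r=6+0=6, c=2*2+0=4

6,4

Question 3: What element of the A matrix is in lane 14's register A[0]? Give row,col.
3,4

lane 14->14/4=3, 14 mod 4=2
i=0  r:3+0->3  c:2·2+0->4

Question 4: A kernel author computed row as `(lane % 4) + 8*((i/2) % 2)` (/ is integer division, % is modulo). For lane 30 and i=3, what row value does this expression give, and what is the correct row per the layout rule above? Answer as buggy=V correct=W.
buggy=10 correct=15

`(lane % 4) + 8*((i/2) % 2)`[30,3]->10
lane 30->30/4=7, 30 mod 4=2
i=3  r:7+8->15  c:2·2+1->5
row: 10 vs 15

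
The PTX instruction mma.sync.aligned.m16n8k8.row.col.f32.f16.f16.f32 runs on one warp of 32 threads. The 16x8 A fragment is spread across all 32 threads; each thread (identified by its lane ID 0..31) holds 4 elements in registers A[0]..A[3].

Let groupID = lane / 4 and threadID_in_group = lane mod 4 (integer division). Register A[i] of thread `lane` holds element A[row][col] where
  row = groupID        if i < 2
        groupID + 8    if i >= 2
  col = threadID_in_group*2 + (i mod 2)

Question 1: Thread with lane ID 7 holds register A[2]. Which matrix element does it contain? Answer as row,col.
lane 7->7/4=1, 7 mod 4=3
i=2  r:1+8->9  c:2·3+0->6

9,6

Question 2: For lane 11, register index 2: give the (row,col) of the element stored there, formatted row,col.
10,6

L=11→G=11>>2=2, T=11&3=3
[2]→row 2+8=10  col 3·2+0=6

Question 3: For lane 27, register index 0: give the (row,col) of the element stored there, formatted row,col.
6,6

lane 27->27/4=6, 27 mod 4=3
i=0  r:6+0->6  c:2·3+0->6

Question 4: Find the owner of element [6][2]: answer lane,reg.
25,0

r=6->g=6,rb=0  c=2->t=1,b0=0
L=6*4+1=25  i=0*2+0=0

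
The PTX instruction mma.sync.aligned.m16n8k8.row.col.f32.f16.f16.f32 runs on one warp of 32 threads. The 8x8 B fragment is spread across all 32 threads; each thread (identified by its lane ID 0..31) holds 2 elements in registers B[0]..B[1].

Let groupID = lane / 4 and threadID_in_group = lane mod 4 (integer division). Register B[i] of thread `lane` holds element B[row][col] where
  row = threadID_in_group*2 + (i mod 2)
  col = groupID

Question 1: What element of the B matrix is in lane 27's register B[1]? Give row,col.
27: grp=6,tig=3
[1] (3*2+1,6) = (7,6)

7,6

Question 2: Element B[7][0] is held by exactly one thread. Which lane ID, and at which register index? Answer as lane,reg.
c=0->g=0  r=7->t=3,b0=1
L=0*4+3=3  i=1=1

3,1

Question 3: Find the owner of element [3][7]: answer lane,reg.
29,1

c=7⇒gr=7  r=3⇒th=1,odd=1
L=7*4+1=29  i=1=1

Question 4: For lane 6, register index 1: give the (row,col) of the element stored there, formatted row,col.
5,1

lane 6: gid=1 (6/4), tid=2 (6%4)
i=1: r=2*2+1=5, c=gid=1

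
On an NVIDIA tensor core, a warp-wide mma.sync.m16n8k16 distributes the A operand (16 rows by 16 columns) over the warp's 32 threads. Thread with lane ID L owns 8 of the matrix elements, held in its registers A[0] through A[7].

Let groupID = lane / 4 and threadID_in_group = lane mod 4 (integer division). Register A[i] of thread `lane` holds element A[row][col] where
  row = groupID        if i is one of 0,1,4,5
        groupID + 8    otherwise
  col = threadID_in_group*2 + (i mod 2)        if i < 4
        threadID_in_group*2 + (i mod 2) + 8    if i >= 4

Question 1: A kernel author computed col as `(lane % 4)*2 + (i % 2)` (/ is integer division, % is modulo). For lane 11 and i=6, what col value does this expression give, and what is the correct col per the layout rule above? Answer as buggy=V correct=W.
buggy=6 correct=14

`(lane % 4)*2 + (i % 2)`[11,6]→6
L=11→G=11>>2=2, T=11&3=3
[6]→row 2+8=10  col 3·2+0+8=14
col: 6 vs 14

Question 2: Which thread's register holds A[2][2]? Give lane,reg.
r=2⇒gr=2,Rb=0  c=2⇒Cb=0,th=1,odd=0
L=2*4+1=9  i=0*4+0*2+0=0

9,0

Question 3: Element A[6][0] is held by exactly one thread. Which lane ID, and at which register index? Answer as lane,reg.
24,0

r=6->g=6,rb=0  c=0->cb=0,t=0,b0=0
L=6*4+0=24  i=0*4+0*2+0=0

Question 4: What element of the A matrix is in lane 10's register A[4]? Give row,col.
2,12

lane 10: grp=2 (10/4), tig=2 (10%4)
i=4: r=2+0=2, c=2*2+0+8=12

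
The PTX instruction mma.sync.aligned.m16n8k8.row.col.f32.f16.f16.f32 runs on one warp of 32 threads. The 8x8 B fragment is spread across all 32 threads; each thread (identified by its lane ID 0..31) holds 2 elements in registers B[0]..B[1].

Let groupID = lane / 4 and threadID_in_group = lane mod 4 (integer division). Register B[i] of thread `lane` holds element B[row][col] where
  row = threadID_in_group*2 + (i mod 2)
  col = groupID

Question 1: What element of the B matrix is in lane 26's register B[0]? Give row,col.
4,6

26: grp=6,tig=2
[0] (2*2+0,6) = (4,6)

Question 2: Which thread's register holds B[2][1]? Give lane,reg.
c: 1->gid=1  r: 2->tid=1,i&1=0
L=1*4+1=5  i=0=0

5,0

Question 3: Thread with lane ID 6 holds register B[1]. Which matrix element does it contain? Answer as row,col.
L=6->g=6>>2=1, t=6&3=2
[1]->row 2·2+1=5  col g=1

5,1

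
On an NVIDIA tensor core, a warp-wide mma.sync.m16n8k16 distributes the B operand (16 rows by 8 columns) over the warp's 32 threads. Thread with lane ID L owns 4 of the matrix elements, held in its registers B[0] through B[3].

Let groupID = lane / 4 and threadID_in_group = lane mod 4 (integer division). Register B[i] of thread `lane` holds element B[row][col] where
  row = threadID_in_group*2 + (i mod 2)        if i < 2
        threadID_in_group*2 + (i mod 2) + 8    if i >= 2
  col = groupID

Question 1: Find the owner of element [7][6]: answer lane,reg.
27,1

c=6→G=6  r=7→rhi=0,T=3,p=1
L=6*4+3=27  i=0*2+1=1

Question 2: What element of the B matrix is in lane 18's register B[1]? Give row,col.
5,4

lane 18: gr=4 (18/4), th=2 (18%4)
i=1: r=2*2+1+0=5, c=gr=4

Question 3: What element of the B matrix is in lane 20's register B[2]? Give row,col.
8,5

lane 20⇒20/4=5, 20 mod 4=0
i=2  r:2·0+0+8⇒8  c:5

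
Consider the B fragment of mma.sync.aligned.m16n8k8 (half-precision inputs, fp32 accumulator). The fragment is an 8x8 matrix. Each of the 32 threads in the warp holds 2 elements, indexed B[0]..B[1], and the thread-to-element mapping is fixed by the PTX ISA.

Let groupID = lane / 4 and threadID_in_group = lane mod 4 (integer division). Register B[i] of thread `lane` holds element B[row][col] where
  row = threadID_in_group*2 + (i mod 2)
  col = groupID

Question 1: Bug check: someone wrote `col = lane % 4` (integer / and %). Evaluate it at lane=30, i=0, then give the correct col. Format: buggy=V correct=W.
`lane % 4`[30,0]⇒2
L=30⇒gr=30>>2=7, th=30&3=2
[0]⇒row 2·2+0=4  col gr=7
col: 2 vs 7

buggy=2 correct=7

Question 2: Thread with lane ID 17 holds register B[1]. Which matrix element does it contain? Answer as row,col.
lane 17: g=4 (17/4), t=1 (17%4)
i=1: r=1*2+1=3, c=g=4

3,4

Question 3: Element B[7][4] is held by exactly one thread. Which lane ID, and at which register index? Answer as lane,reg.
c=4⇒gr=4  r=7⇒th=3,odd=1
L=4*4+3=19  i=1=1

19,1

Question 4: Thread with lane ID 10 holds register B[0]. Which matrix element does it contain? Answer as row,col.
lane 10: grp=2 (10/4), tig=2 (10%4)
i=0: r=2*2+0=4, c=grp=2

4,2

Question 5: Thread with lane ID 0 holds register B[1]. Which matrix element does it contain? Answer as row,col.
lane 0=>0/4=0, 0 mod 4=0
i=1  r:2·0+1=>1  c:0

1,0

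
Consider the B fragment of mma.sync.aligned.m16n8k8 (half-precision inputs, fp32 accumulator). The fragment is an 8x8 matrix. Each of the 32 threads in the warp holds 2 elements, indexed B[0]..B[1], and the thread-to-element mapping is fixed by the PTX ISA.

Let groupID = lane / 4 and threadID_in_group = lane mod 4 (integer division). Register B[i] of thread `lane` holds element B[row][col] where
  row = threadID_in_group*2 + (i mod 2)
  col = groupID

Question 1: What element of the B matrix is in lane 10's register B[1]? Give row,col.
lane 10: gr=2 (10/4), th=2 (10%4)
i=1: r=2*2+1=5, c=gr=2

5,2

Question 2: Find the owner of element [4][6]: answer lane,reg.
c=6⇒gr=6  r=4⇒th=2,odd=0
L=6*4+2=26  i=0=0

26,0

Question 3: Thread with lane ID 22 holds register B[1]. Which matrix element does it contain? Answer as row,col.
5,5

22: g=5,t=2
[1] (2*2+1,5) = (5,5)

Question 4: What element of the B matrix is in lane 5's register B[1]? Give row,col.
3,1

5: grp=1,tig=1
[1] (1*2+1,1) = (3,1)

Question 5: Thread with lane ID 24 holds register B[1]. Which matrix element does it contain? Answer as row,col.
24: gr=6,th=0
[1] (0*2+1,6) = (1,6)

1,6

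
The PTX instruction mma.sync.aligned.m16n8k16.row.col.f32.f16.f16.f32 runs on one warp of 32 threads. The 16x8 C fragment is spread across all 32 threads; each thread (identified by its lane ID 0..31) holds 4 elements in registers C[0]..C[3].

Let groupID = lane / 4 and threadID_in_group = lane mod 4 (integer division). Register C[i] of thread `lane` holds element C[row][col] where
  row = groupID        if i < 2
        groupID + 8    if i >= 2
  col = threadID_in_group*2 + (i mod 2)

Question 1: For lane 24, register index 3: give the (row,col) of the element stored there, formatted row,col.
L=24->g=24>>2=6, t=24&3=0
[3]->row 6+8=14  col 0·2+1=1

14,1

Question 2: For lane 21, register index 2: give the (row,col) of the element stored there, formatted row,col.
13,2

lane 21->21/4=5, 21 mod 4=1
i=2  r:5+8->13  c:2·1+0->2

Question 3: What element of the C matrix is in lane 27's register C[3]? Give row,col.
L=27->g=27>>2=6, t=27&3=3
[3]->row 6+8=14  col 3·2+1=7

14,7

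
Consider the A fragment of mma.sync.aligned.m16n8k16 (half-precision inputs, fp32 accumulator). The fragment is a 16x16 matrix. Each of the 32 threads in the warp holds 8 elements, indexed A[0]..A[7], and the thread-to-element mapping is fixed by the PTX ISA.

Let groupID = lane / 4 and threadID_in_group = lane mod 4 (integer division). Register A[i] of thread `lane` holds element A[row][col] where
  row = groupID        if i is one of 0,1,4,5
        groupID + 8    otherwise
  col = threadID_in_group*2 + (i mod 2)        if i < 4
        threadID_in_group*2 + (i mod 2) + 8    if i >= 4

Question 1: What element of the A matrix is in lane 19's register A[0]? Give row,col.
L=19->g=19>>2=4, t=19&3=3
[0]->row 4+0=4  col 3·2+0+0=6

4,6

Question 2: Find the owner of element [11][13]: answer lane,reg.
r=11→G=3,rhi=1  c=13→chi=1,T=2,p=1
L=3*4+2=14  i=1*4+1*2+1=7

14,7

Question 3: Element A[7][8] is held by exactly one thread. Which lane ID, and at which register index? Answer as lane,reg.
r=7⇒gr=7,Rb=0  c=8⇒Cb=1,th=0,odd=0
L=7*4+0=28  i=1*4+0*2+0=4

28,4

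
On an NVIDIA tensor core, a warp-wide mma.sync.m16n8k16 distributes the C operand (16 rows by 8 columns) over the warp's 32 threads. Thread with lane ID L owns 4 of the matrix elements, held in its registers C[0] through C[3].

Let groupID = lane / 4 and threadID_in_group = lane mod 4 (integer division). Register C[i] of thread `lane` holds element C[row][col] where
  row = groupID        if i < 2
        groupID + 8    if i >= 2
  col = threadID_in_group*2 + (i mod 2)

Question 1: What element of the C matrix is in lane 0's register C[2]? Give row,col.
lane 0: grp=0 (0/4), tig=0 (0%4)
i=2: r=0+8=8, c=0*2+0=0

8,0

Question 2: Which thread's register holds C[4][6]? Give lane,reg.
19,0

r: 4->gid=4,r8=0  c: 6->tid=3,i&1=0
L=4*4+3=19  i=0*2+0=0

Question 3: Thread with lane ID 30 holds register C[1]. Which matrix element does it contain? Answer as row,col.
7,5

30: grp=7,tig=2
[1] (7+0,2*2+1) = (7,5)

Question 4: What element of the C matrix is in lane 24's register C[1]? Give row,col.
6,1

lane 24: g=6 (24/4), t=0 (24%4)
i=1: r=6+0=6, c=0*2+1=1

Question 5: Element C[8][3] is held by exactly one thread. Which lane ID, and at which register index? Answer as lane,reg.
r: 8->gid=0,r8=1  c: 3->tid=1,i&1=1
L=0*4+1=1  i=1*2+1=3

1,3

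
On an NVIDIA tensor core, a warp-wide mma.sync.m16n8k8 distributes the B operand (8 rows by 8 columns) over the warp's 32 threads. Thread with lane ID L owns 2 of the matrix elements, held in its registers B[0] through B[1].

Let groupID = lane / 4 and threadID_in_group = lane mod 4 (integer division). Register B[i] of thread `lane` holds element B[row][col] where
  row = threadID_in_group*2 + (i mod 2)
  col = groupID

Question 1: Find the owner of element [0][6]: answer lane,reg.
c=6⇒gr=6  r=0⇒th=0,odd=0
L=6*4+0=24  i=0=0

24,0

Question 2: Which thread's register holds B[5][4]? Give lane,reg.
18,1

c=4→G=4  r=5→T=2,p=1
L=4*4+2=18  i=1=1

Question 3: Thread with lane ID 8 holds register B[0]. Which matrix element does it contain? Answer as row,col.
L=8->g=8>>2=2, t=8&3=0
[0]->row 0·2+0=0  col g=2

0,2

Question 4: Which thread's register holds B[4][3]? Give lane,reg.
14,0

c=3->g=3  r=4->t=2,b0=0
L=3*4+2=14  i=0=0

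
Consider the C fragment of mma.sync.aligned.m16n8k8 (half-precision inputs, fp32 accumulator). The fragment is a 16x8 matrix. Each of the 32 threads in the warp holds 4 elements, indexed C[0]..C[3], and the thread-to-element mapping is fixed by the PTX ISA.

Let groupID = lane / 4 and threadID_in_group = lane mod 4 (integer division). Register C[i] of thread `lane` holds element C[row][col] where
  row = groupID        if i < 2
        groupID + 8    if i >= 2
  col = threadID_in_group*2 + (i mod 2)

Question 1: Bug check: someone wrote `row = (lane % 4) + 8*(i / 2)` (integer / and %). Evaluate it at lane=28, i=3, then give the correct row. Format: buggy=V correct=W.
`(lane % 4) + 8*(i / 2)`[28,3]=>8
lane 28=>28/4=7, 28 mod 4=0
i=3  r:7+8=>15  c:2·0+1=>1
row: 8 vs 15

buggy=8 correct=15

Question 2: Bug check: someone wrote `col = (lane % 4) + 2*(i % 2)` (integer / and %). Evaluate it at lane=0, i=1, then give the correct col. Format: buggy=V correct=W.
`(lane % 4) + 2*(i % 2)`[0,1]=>2
0: grp=0,tig=0
[1] (0+0,0*2+1) = (0,1)
col: 2 vs 1

buggy=2 correct=1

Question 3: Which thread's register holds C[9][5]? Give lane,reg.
6,3

r=9->g=1,rb=1  c=5->t=2,b0=1
L=1*4+2=6  i=1*2+1=3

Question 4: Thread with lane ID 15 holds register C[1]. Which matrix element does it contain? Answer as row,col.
15: gr=3,th=3
[1] (3+0,3*2+1) = (3,7)

3,7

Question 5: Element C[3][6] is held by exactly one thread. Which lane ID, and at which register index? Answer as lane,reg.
15,0

r:3=>grp=3,rB=0  c:6=>tig=3,lo=0
L=3*4+3=15  i=0*2+0=0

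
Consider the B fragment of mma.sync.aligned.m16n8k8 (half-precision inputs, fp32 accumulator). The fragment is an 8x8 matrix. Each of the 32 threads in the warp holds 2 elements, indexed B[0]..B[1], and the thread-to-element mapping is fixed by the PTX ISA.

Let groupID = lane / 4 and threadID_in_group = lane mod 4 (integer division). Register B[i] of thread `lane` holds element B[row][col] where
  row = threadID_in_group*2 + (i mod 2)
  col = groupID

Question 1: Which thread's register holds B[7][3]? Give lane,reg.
15,1

c=3→G=3  r=7→T=3,p=1
L=3*4+3=15  i=1=1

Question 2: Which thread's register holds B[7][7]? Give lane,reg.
c:7=>grp=7  r:7=>tig=3,lo=1
L=7*4+3=31  i=1=1

31,1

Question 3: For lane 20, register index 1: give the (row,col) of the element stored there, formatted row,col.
lane 20⇒20/4=5, 20 mod 4=0
i=1  r:2·0+1⇒1  c:5

1,5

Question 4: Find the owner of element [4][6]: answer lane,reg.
c=6->g=6  r=4->t=2,b0=0
L=6*4+2=26  i=0=0

26,0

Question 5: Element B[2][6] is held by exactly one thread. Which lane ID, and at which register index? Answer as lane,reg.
25,0

c:6=>grp=6  r:2=>tig=1,lo=0
L=6*4+1=25  i=0=0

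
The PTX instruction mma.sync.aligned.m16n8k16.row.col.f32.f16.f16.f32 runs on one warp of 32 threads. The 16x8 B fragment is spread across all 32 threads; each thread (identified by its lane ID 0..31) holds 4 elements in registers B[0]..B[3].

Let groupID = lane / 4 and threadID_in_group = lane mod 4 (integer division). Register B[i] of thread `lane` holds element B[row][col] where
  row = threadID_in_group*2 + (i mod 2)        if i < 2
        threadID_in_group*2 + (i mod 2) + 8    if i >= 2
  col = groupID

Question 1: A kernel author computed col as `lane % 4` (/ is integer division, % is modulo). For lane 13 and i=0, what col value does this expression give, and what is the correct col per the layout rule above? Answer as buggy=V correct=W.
`lane % 4`[13,0]->1
lane 13: gid=3 (13/4), tid=1 (13%4)
i=0: r=1*2+0+0=2, c=gid=3
col: 1 vs 3

buggy=1 correct=3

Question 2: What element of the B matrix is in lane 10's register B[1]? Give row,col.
lane 10=>10/4=2, 10 mod 4=2
i=1  r:2·2+1+0=>5  c:2

5,2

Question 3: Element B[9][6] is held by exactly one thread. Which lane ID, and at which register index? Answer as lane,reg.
24,3

c=6⇒gr=6  r=9⇒Rb=1,th=0,odd=1
L=6*4+0=24  i=1*2+1=3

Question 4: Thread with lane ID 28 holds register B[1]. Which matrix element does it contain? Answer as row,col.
lane 28: gr=7 (28/4), th=0 (28%4)
i=1: r=0*2+1+0=1, c=gr=7

1,7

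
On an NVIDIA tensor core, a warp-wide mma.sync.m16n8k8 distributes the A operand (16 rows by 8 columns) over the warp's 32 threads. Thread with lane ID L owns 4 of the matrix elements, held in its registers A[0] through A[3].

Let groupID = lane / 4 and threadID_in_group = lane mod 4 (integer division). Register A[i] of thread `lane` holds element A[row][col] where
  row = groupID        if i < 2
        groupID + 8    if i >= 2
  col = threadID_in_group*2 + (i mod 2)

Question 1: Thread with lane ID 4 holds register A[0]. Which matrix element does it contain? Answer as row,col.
1,0

4: gid=1,tid=0
[0] (1+0,0*2+0) = (1,0)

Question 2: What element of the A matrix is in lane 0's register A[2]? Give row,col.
8,0

0: grp=0,tig=0
[2] (0+8,0*2+0) = (8,0)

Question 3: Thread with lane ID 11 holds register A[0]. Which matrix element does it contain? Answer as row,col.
11: gid=2,tid=3
[0] (2+0,3*2+0) = (2,6)

2,6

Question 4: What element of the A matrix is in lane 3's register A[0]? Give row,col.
L=3→G=3>>2=0, T=3&3=3
[0]→row 0+0=0  col 3·2+0=6

0,6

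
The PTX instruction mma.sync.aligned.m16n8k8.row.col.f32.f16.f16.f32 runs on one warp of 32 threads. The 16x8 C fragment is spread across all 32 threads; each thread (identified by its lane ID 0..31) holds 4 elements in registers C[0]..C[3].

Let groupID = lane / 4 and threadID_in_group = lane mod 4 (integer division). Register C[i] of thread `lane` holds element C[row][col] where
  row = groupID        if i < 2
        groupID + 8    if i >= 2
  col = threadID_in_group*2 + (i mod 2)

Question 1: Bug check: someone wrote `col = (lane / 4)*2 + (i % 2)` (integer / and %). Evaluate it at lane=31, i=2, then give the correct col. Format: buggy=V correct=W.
`(lane / 4)*2 + (i % 2)`[31,2]⇒14
lane 31⇒31/4=7, 31 mod 4=3
i=2  r:7+8⇒15  c:2·3+0⇒6
col: 14 vs 6

buggy=14 correct=6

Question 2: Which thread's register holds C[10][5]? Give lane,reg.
10,3

r=10→G=2,rhi=1  c=5→T=2,p=1
L=2*4+2=10  i=1*2+1=3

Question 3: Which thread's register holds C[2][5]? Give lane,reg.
r:2=>grp=2,rB=0  c:5=>tig=2,lo=1
L=2*4+2=10  i=0*2+1=1

10,1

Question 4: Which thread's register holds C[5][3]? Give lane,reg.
r: 5->gid=5,r8=0  c: 3->tid=1,i&1=1
L=5*4+1=21  i=0*2+1=1

21,1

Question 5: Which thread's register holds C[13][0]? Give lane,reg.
r: 13->gid=5,r8=1  c: 0->tid=0,i&1=0
L=5*4+0=20  i=1*2+0=2

20,2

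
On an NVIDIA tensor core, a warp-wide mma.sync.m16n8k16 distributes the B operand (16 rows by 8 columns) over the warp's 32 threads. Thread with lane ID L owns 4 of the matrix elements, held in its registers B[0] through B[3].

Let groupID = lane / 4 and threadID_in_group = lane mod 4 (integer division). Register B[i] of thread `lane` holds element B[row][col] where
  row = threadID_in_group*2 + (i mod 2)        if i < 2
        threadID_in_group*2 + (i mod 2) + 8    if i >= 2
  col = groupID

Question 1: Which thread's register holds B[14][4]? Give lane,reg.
19,2

c=4->g=4  r=14->rb=1,t=3,b0=0
L=4*4+3=19  i=1*2+0=2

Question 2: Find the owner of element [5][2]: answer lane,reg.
10,1

c=2->g=2  r=5->rb=0,t=2,b0=1
L=2*4+2=10  i=0*2+1=1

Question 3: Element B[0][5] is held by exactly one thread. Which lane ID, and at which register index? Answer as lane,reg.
20,0

c=5->g=5  r=0->rb=0,t=0,b0=0
L=5*4+0=20  i=0*2+0=0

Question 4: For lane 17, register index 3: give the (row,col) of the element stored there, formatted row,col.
lane 17: gr=4 (17/4), th=1 (17%4)
i=3: r=1*2+1+8=11, c=gr=4

11,4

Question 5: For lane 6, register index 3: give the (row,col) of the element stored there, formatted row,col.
13,1

6: grp=1,tig=2
[3] (2*2+1+8,1) = (13,1)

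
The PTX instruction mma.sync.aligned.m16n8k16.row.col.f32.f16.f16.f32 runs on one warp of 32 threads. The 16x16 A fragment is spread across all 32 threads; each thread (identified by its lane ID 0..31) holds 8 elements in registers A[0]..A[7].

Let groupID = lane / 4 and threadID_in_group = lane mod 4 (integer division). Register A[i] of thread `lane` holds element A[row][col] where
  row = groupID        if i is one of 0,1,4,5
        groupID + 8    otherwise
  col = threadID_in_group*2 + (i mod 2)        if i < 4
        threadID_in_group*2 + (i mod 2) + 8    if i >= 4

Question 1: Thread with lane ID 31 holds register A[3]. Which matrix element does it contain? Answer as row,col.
15,7

L=31→G=31>>2=7, T=31&3=3
[3]→row 7+8=15  col 3·2+1+0=7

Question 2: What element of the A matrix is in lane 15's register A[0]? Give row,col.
3,6

L=15->gid=15>>2=3, tid=15&3=3
[0]->row 3+0=3  col 3·2+0+0=6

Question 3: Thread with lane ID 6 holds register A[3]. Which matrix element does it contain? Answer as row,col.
9,5

6: grp=1,tig=2
[3] (1+8,2*2+1+0) = (9,5)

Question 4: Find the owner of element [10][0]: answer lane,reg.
8,2

r: 10->gid=2,r8=1  c: 0->c8=0,tid=0,i&1=0
L=2*4+0=8  i=0*4+1*2+0=2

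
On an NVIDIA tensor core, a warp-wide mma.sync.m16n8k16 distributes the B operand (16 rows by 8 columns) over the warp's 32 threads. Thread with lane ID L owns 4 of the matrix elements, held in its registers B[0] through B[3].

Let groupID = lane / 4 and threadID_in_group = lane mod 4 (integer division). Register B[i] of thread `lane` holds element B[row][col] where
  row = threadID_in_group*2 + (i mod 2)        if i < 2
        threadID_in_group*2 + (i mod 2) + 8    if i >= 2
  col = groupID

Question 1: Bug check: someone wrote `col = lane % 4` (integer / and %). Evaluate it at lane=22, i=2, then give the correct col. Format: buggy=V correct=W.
buggy=2 correct=5

`lane % 4`[22,2]=>2
L=22=>grp=22>>2=5, tig=22&3=2
[2]=>row 2·2+0+8=12  col grp=5
col: 2 vs 5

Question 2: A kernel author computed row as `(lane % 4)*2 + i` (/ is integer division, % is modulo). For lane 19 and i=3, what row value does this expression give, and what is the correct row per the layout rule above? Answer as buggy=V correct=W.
buggy=9 correct=15

`(lane % 4)*2 + i`[19,3]⇒9
19: gr=4,th=3
[3] (3*2+1+8,4) = (15,4)
row: 9 vs 15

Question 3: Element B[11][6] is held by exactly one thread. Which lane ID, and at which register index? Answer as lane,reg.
c=6⇒gr=6  r=11⇒Rb=1,th=1,odd=1
L=6*4+1=25  i=1*2+1=3

25,3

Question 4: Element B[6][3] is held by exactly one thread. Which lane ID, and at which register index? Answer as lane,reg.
c: 3->gid=3  r: 6->r8=0,tid=3,i&1=0
L=3*4+3=15  i=0*2+0=0

15,0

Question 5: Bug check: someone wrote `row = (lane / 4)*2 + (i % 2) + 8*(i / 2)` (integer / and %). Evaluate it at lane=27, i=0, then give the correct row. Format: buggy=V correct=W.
`(lane / 4)*2 + (i % 2) + 8*(i / 2)`[27,0]⇒12
lane 27⇒27/4=6, 27 mod 4=3
i=0  r:2·3+0+0⇒6  c:6
row: 12 vs 6

buggy=12 correct=6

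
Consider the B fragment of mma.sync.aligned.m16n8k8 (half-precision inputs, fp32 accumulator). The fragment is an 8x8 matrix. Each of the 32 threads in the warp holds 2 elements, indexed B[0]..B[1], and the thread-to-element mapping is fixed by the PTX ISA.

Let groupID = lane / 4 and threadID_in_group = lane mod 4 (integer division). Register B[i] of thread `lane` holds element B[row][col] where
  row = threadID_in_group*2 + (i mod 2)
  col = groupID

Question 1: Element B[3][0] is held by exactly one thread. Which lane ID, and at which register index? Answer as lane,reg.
c: 0->gid=0  r: 3->tid=1,i&1=1
L=0*4+1=1  i=1=1

1,1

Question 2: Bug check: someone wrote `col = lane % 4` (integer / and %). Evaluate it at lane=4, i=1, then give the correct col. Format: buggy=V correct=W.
`lane % 4`[4,1]⇒0
lane 4: gr=1 (4/4), th=0 (4%4)
i=1: r=0*2+1=1, c=gr=1
col: 0 vs 1

buggy=0 correct=1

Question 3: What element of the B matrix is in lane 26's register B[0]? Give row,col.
4,6

lane 26->26/4=6, 26 mod 4=2
i=0  r:2·2+0->4  c:6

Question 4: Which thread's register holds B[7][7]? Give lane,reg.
31,1

c=7→G=7  r=7→T=3,p=1
L=7*4+3=31  i=1=1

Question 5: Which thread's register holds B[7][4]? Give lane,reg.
c=4→G=4  r=7→T=3,p=1
L=4*4+3=19  i=1=1

19,1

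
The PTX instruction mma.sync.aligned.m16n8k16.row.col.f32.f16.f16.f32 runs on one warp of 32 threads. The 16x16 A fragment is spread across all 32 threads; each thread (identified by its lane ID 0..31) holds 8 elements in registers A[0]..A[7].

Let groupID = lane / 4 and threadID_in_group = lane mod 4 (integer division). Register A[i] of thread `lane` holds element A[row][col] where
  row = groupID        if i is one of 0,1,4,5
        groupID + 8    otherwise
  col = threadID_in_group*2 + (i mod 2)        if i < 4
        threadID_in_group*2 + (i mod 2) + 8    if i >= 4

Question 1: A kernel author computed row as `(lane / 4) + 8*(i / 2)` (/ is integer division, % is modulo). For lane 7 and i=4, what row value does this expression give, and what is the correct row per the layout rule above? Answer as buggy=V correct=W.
buggy=17 correct=1

`(lane / 4) + 8*(i / 2)`[7,4]->17
7: gid=1,tid=3
[4] (1+0,3*2+0+8) = (1,14)
row: 17 vs 1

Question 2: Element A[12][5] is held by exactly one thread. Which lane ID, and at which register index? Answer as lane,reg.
18,3

r:12=>grp=4,rB=1  c:5=>cB=0,tig=2,lo=1
L=4*4+2=18  i=0*4+1*2+1=3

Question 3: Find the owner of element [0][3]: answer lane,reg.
r=0->g=0,rb=0  c=3->cb=0,t=1,b0=1
L=0*4+1=1  i=0*4+0*2+1=1

1,1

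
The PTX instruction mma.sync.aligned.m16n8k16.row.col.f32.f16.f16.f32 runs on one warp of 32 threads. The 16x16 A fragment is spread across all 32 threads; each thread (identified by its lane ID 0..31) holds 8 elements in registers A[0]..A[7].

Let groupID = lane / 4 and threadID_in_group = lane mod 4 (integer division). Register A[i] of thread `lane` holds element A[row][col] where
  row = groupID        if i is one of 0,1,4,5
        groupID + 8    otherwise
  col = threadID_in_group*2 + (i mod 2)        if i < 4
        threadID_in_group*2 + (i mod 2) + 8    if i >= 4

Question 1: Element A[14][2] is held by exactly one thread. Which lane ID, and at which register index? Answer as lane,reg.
r=14->g=6,rb=1  c=2->cb=0,t=1,b0=0
L=6*4+1=25  i=0*4+1*2+0=2

25,2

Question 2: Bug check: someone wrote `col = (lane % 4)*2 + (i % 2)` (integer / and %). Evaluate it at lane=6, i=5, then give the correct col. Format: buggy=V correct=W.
buggy=5 correct=13

`(lane % 4)*2 + (i % 2)`[6,5]→5
6: G=1,T=2
[5] (1+0,2*2+1+8) = (1,13)
col: 5 vs 13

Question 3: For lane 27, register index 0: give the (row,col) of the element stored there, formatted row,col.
6,6

27: grp=6,tig=3
[0] (6+0,3*2+0+0) = (6,6)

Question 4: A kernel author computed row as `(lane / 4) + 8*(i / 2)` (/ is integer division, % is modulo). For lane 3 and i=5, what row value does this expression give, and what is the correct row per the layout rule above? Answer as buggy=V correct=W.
`(lane / 4) + 8*(i / 2)`[3,5]⇒16
3: gr=0,th=3
[5] (0+0,3*2+1+8) = (0,15)
row: 16 vs 0

buggy=16 correct=0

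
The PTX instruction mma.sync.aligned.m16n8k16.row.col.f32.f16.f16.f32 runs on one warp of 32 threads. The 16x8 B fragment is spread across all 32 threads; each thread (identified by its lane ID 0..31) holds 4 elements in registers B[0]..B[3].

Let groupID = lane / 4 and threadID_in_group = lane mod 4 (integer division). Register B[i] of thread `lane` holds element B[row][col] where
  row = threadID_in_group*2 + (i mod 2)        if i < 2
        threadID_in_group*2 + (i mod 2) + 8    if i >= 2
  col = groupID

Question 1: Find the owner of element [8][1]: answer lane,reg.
4,2

c: 1->gid=1  r: 8->r8=1,tid=0,i&1=0
L=1*4+0=4  i=1*2+0=2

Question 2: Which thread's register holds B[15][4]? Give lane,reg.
c=4⇒gr=4  r=15⇒Rb=1,th=3,odd=1
L=4*4+3=19  i=1*2+1=3

19,3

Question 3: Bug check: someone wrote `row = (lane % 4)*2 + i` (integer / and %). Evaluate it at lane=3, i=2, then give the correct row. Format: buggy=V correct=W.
`(lane % 4)*2 + i`[3,2]⇒8
lane 3: gr=0 (3/4), th=3 (3%4)
i=2: r=3*2+0+8=14, c=gr=0
row: 8 vs 14

buggy=8 correct=14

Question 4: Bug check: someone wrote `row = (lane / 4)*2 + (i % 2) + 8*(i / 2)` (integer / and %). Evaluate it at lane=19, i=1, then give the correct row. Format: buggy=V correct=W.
buggy=9 correct=7

`(lane / 4)*2 + (i % 2) + 8*(i / 2)`[19,1]⇒9
19: gr=4,th=3
[1] (3*2+1+0,4) = (7,4)
row: 9 vs 7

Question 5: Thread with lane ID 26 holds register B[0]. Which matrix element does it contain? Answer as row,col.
lane 26→26/4=6, 26 mod 4=2
i=0  r:2·2+0+0→4  c:6

4,6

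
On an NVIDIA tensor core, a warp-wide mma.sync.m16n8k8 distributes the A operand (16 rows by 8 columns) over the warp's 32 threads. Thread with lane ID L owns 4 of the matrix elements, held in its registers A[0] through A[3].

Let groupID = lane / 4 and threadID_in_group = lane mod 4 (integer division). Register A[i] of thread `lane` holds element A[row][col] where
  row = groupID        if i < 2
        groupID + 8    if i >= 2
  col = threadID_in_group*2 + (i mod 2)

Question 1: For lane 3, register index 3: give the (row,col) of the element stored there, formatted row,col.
L=3->g=3>>2=0, t=3&3=3
[3]->row 0+8=8  col 3·2+1=7

8,7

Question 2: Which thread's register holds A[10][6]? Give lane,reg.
r=10->g=2,rb=1  c=6->t=3,b0=0
L=2*4+3=11  i=1*2+0=2

11,2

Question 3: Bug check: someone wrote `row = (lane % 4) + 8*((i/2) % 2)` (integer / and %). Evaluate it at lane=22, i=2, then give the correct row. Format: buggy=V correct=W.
buggy=10 correct=13

`(lane % 4) + 8*((i/2) % 2)`[22,2]⇒10
lane 22⇒22/4=5, 22 mod 4=2
i=2  r:5+8⇒13  c:2·2+0⇒4
row: 10 vs 13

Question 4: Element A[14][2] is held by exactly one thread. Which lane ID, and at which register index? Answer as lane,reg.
25,2

r=14⇒gr=6,Rb=1  c=2⇒th=1,odd=0
L=6*4+1=25  i=1*2+0=2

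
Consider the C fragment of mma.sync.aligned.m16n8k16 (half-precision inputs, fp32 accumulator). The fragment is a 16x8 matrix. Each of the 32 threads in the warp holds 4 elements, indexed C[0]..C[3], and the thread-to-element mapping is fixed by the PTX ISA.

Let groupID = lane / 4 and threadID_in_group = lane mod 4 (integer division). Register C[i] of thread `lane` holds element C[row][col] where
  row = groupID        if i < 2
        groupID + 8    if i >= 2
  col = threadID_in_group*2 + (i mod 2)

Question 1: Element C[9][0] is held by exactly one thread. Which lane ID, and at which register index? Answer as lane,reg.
4,2

r:9=>grp=1,rB=1  c:0=>tig=0,lo=0
L=1*4+0=4  i=1*2+0=2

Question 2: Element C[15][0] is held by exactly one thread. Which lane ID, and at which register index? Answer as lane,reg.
28,2

r=15⇒gr=7,Rb=1  c=0⇒th=0,odd=0
L=7*4+0=28  i=1*2+0=2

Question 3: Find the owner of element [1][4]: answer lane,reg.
6,0

r:1=>grp=1,rB=0  c:4=>tig=2,lo=0
L=1*4+2=6  i=0*2+0=0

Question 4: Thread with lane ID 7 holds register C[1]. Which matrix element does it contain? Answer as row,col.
1,7

lane 7⇒7/4=1, 7 mod 4=3
i=1  r:1+0⇒1  c:2·3+1⇒7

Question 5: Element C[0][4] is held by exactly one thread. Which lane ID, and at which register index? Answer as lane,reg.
2,0

r=0⇒gr=0,Rb=0  c=4⇒th=2,odd=0
L=0*4+2=2  i=0*2+0=0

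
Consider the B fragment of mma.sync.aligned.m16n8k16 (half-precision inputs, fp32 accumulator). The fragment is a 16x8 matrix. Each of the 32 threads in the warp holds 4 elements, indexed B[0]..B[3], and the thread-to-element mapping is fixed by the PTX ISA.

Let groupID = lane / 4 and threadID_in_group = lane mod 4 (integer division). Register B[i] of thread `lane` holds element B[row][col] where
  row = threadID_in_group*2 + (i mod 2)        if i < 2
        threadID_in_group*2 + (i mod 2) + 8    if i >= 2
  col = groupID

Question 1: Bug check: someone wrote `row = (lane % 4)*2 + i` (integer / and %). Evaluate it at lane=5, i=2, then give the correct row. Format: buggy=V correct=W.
buggy=4 correct=10

`(lane % 4)*2 + i`[5,2]->4
5: gid=1,tid=1
[2] (1*2+0+8,1) = (10,1)
row: 4 vs 10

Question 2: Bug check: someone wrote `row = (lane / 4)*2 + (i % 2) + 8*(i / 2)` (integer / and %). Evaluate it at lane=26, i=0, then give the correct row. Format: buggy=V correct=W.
buggy=12 correct=4

`(lane / 4)*2 + (i % 2) + 8*(i / 2)`[26,0]->12
L=26->gid=26>>2=6, tid=26&3=2
[0]->row 2·2+0+0=4  col gid=6
row: 12 vs 4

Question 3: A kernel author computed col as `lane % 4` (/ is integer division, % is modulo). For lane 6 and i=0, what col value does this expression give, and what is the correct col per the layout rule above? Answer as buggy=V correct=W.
buggy=2 correct=1

`lane % 4`[6,0]->2
L=6->gid=6>>2=1, tid=6&3=2
[0]->row 2·2+0+0=4  col gid=1
col: 2 vs 1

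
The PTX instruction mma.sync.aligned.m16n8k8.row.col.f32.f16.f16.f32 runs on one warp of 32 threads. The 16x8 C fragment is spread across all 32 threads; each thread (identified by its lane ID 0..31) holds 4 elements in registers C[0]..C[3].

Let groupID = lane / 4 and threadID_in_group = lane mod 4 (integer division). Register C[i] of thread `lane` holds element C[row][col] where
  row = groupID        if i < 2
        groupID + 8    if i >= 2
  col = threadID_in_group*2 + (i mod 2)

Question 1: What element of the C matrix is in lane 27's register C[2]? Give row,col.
14,6

L=27=>grp=27>>2=6, tig=27&3=3
[2]=>row 6+8=14  col 3·2+0=6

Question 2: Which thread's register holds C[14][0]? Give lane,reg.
r=14⇒gr=6,Rb=1  c=0⇒th=0,odd=0
L=6*4+0=24  i=1*2+0=2

24,2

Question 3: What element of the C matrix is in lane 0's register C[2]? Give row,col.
8,0

lane 0: g=0 (0/4), t=0 (0%4)
i=2: r=0+8=8, c=0*2+0=0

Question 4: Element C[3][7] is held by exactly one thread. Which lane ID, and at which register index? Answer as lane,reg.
r=3->g=3,rb=0  c=7->t=3,b0=1
L=3*4+3=15  i=0*2+1=1

15,1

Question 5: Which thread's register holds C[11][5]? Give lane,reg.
r=11→G=3,rhi=1  c=5→T=2,p=1
L=3*4+2=14  i=1*2+1=3

14,3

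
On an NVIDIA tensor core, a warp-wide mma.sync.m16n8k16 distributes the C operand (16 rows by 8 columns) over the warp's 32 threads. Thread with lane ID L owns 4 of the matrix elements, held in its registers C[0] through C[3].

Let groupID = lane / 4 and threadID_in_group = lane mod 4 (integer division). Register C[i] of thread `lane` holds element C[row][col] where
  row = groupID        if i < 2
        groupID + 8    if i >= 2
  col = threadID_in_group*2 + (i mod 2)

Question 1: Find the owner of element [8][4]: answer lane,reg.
2,2

r:8=>grp=0,rB=1  c:4=>tig=2,lo=0
L=0*4+2=2  i=1*2+0=2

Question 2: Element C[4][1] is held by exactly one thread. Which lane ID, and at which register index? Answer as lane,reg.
r:4=>grp=4,rB=0  c:1=>tig=0,lo=1
L=4*4+0=16  i=0*2+1=1

16,1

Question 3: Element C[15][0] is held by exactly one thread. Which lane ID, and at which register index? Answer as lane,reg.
28,2

r=15→G=7,rhi=1  c=0→T=0,p=0
L=7*4+0=28  i=1*2+0=2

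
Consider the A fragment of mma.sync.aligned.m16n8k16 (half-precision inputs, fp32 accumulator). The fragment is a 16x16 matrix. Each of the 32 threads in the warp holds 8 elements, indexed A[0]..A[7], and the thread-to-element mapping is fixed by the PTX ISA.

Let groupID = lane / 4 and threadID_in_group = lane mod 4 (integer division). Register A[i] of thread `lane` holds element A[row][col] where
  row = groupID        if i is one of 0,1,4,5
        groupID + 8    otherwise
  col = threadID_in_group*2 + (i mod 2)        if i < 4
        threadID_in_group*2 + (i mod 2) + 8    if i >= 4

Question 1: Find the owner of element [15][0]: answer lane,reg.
r=15→G=7,rhi=1  c=0→chi=0,T=0,p=0
L=7*4+0=28  i=0*4+1*2+0=2

28,2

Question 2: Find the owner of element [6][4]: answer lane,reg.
r=6->g=6,rb=0  c=4->cb=0,t=2,b0=0
L=6*4+2=26  i=0*4+0*2+0=0

26,0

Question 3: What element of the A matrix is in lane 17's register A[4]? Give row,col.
4,10

lane 17: gid=4 (17/4), tid=1 (17%4)
i=4: r=4+0=4, c=1*2+0+8=10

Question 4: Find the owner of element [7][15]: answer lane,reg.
r=7→G=7,rhi=0  c=15→chi=1,T=3,p=1
L=7*4+3=31  i=1*4+0*2+1=5

31,5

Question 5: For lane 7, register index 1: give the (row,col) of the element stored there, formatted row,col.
L=7->gid=7>>2=1, tid=7&3=3
[1]->row 1+0=1  col 3·2+1+0=7

1,7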